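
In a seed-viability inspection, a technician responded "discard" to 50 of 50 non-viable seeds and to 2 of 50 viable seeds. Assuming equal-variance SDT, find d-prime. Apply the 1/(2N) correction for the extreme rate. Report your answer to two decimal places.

The hit rate is 50/50 = 1, so apply the 1/(2N) correction: H → 1 − 1/(2·50) = 0.99000.
z(H) = z(0.99000) = 2.326
z(FA) = z(0.04000) = -1.751
d' = 2.326 − (-1.751) = 4.077

d-prime = 4.08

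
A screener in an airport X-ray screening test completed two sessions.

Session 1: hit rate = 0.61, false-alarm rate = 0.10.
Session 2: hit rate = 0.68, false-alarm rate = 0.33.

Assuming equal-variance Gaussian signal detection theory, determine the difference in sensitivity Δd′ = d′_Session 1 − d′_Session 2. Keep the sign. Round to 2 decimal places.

Δd′ = 0.65

Session 1: z(0.61) = 0.279, z(0.10) = -1.282, d' = 1.561
Session 2: z(0.68) = 0.468, z(0.33) = -0.440, d' = 0.908
Δd' = d'_Session 1 − d'_Session 2 = 1.561 − 0.908 = 0.653
Session 1 has the higher sensitivity.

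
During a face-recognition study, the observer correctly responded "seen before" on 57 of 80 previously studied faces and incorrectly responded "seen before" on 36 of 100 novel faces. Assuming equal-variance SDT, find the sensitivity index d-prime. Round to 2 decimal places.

d-prime = 0.92

H = 57/80 = 0.7125
FA = 36/100 = 0.3600
Φ⁻¹(H) = Φ⁻¹(0.7125) = 0.5607
Φ⁻¹(FA) = Φ⁻¹(0.3600) = -0.3585
d' = z(H) − z(FA) = 0.5607 − (-0.3585) = 0.9192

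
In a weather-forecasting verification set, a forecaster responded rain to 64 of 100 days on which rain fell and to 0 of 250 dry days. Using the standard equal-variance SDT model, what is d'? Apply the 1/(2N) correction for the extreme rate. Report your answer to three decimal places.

d' = 3.237

The false-alarm rate is 0/250 = 0, so apply the 1/(2N) correction: FA → 1/(2·250) = 0.00200.
z(H) = z(0.64000) = 0.3585
z(FA) = z(0.00200) = -2.8782
d' = 0.3585 − (-2.8782) = 3.2367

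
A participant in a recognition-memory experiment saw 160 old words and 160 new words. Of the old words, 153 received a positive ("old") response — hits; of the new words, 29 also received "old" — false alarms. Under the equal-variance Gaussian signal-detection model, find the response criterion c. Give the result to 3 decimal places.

c = -0.399

H = 153/160 = 0.9563
FA = 29/160 = 0.1812
Φ⁻¹(0.9563) = 1.7093, Φ⁻¹(0.1812) = -0.9108
c = −½·[z(H) + z(FA)] = −0.5 × (1.7093 + (-0.9108)) = -0.39925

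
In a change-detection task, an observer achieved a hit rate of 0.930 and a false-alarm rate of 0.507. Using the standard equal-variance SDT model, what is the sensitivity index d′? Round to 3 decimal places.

z(H) = z(0.930) = 1.4758
z(FA) = z(0.507) = 0.0175
d' = z(H) − z(FA) = 1.4758 − 0.0175 = 1.4583

d′ = 1.458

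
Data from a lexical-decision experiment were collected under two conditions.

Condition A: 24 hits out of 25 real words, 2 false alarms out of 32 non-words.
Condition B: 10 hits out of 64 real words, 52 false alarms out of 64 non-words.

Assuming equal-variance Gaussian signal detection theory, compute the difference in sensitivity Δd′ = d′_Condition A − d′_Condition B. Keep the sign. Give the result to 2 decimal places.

Δd′ = 5.18

Condition A: z(0.9600) = 1.751, z(0.0625) = -1.534, d' = 3.285
Condition B: z(0.1562) = -1.010, z(0.8125) = 0.887, d' = -1.897
Δd' = d'_Condition A − d'_Condition B = 3.285 − (-1.897) = 5.182
Condition A has the higher sensitivity.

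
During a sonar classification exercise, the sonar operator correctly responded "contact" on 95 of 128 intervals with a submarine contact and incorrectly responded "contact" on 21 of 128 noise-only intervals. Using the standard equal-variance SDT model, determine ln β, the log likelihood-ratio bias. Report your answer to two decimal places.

H = 95/128 = 0.7422
FA = 21/128 = 0.1641
z(H) = 0.650
z(FA) = -0.978
ln β = −½·[z(H)² − z(FA)²] = −0.5 × (0.423 − 0.956) = 0.2665

ln β = 0.27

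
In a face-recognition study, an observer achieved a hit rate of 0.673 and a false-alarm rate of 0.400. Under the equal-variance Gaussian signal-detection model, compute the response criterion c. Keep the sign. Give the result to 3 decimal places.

z(H) = 0.4482
z(FA) = -0.2533
c = −½·[z(H) + z(FA)] = −0.5 × (0.4482 + (-0.2533)) = -0.09745
c < 0: the observer has a liberal response bias.

c = -0.097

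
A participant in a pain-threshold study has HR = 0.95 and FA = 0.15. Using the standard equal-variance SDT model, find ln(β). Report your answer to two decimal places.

ln β = -0.82

Φ⁻¹(H) = Φ⁻¹(0.95) = 1.645
Φ⁻¹(FA) = Φ⁻¹(0.15) = -1.036
ln β = −½·[z(H)² − z(FA)²] = −0.5 × (2.706 − 1.073) = -0.8165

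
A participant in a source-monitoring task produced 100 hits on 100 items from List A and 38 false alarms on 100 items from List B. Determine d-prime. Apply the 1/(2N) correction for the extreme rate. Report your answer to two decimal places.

The hit rate is 100/100 = 1, so apply the 1/(2N) correction: H → 1 − 1/(2·100) = 0.99500.
z(H) = z(0.99500) = 2.576
z(FA) = z(0.38000) = -0.305
d' = 2.576 − (-0.305) = 2.881

d-prime = 2.88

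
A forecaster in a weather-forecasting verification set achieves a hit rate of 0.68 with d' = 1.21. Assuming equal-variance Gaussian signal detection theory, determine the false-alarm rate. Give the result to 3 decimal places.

false-alarm rate = 0.229

z(hit rate) = z(0.68) = 0.4677
z(FA) = z(H) − d' = 0.4677 − 1.21 = -0.7423
false-alarm rate = Φ(-0.7423) = 0.2290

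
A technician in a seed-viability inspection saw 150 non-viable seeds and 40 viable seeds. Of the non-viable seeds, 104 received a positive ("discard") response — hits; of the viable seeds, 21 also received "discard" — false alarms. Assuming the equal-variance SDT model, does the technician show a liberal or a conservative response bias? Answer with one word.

z(H) = 0.505, z(FA) = 0.063
c = −½·(z(H) + z(FA)) = -0.284
c < 0 → liberal criterion (biased toward responding “yes”).

liberal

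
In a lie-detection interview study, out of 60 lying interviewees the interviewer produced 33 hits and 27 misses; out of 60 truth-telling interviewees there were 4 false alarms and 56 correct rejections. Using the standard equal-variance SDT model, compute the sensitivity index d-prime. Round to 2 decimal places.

H = 33/60 = 0.5500
FA = 4/60 = 0.0667
Φ⁻¹(0.5500) = 0.126, Φ⁻¹(0.0667) = -1.501
d' = z(H) − z(FA) = 0.126 − (-1.501) = 1.627

d-prime = 1.63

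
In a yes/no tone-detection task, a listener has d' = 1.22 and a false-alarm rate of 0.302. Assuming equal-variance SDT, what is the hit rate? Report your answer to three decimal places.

z(false-alarm rate) = z(0.302) = -0.5187
z(H) = z(FA) + d' = -0.5187 + 1.22 = 0.7013
hit rate = Φ(0.7013) = 0.7584

hit rate = 0.758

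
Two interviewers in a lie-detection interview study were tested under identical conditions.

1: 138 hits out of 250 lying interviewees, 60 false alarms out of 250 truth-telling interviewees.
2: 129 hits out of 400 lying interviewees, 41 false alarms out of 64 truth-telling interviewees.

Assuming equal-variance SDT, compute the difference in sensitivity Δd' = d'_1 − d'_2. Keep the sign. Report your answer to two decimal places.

1: z(0.5520) = 0.131, z(0.2400) = -0.706, d' = 0.837
2: z(0.3225) = -0.461, z(0.6406) = 0.360, d' = -0.821
Δd' = d'_1 − d'_2 = 0.837 − (-0.821) = 1.658
1 has the higher sensitivity.

Δd' = 1.66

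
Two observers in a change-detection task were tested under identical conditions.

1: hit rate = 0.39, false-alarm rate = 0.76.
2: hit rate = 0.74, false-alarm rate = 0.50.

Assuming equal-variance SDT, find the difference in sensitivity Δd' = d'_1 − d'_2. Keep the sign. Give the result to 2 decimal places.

1: z(0.39) = -0.279, z(0.76) = 0.706, d' = -0.985
2: z(0.74) = 0.643, z(0.50) = 0.000, d' = 0.643
Δd' = d'_1 − d'_2 = -0.985 − 0.643 = -1.628
2 has the higher sensitivity.

Δd' = -1.63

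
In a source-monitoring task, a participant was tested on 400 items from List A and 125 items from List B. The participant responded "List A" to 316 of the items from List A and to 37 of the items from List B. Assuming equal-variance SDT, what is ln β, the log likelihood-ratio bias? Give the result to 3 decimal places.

H = 316/400 = 0.7900
FA = 37/125 = 0.2960
Φ⁻¹(H) = Φ⁻¹(0.7900) = 0.8064
Φ⁻¹(FA) = Φ⁻¹(0.2960) = -0.5359
ln β = −½·[z(H)² − z(FA)²] = −0.5 × (0.6503 − 0.2872) = -0.18155

ln β = -0.182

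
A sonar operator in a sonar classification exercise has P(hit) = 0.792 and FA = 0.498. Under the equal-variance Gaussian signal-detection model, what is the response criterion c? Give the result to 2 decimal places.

c = -0.40

Φ⁻¹(H) = Φ⁻¹(0.792) = 0.8134
Φ⁻¹(FA) = Φ⁻¹(0.498) = -0.0050
c = −½·[z(H) + z(FA)] = −0.5 × (0.8134 + (-0.0050)) = -0.4042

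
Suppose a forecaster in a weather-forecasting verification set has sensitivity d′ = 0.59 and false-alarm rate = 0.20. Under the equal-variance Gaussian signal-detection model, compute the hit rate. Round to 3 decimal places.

z(false-alarm rate) = z(0.20) = -0.8416
z(H) = z(FA) + d' = -0.8416 + 0.59 = -0.2516
hit rate = Φ(-0.2516) = 0.4007

hit rate = 0.401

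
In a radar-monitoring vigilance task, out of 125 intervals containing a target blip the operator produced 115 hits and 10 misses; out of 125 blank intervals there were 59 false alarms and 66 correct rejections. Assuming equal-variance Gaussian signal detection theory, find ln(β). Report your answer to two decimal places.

ln β = -0.98

H = 115/125 = 0.9200
FA = 59/125 = 0.4720
z(H) = 1.405
z(FA) = -0.070
ln β = −½·[z(H)² − z(FA)²] = −0.5 × (1.974 − 0.005) = -0.9845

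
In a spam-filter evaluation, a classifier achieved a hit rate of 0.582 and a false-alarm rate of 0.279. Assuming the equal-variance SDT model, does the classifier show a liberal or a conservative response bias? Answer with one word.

z(H) = 0.207, z(FA) = -0.586
c = −½·(z(H) + z(FA)) = 0.1895
c > 0 → conservative criterion (biased toward responding “no”).

conservative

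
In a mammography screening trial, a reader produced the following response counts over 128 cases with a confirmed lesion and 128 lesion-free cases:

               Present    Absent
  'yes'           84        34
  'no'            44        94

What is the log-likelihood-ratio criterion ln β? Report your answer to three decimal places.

ln β = 0.115

H = 84/128 = 0.6562
FA = 34/128 = 0.2656
z(H) = 0.4021
z(FA) = -0.6262
ln β = −½·[z(H)² − z(FA)²] = −0.5 × (0.1617 − 0.3921) = 0.1152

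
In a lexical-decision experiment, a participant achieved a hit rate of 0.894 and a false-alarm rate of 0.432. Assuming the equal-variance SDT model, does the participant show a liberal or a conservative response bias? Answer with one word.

liberal

z(H) = 1.248, z(FA) = -0.171
c = −½·(z(H) + z(FA)) = -0.5385
c < 0 → liberal criterion (biased toward responding “yes”).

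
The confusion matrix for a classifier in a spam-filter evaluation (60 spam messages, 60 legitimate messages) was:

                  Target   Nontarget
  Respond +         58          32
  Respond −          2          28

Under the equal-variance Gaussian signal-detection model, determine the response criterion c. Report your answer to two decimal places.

c = -0.96

H = 58/60 = 0.9667
FA = 32/60 = 0.5333
z(H) = 1.8344
z(FA) = 0.0836
c = −½·[z(H) + z(FA)] = −0.5 × (1.8344 + 0.0836) = -0.9590
c < 0: the classifier has a liberal response bias.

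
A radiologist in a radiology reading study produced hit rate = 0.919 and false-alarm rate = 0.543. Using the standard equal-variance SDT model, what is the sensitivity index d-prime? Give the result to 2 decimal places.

d-prime = 1.29

z(H) = 1.3984
z(FA) = 0.1080
d' = z(H) − z(FA) = 1.3984 − 0.1080 = 1.2904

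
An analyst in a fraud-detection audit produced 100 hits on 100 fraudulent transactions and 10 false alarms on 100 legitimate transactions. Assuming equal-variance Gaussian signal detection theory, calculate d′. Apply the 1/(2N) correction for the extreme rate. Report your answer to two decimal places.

The hit rate is 100/100 = 1, so apply the 1/(2N) correction: H → 1 − 1/(2·100) = 0.99500.
z(H) = z(0.99500) = 2.576
z(FA) = z(0.10000) = -1.282
d' = 2.576 − (-1.282) = 3.858

d′ = 3.86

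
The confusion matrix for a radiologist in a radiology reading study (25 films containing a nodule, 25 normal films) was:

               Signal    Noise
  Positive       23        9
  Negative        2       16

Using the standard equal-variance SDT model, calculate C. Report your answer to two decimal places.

H = 23/25 = 0.9200
FA = 9/25 = 0.3600
z(0.9200) = 1.405, z(0.3600) = -0.358
c = −½·[z(H) + z(FA)] = −0.5 × (1.405 + (-0.358)) = -0.5235
c < 0: the radiologist has a liberal response bias.

C = -0.52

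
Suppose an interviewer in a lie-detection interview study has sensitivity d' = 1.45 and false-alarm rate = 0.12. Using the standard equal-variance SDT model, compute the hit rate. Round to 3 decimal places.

hit rate = 0.608

z(false-alarm rate) = z(0.12) = -1.1750
z(H) = z(FA) + d' = -1.1750 + 1.45 = 0.2750
hit rate = Φ(0.2750) = 0.6083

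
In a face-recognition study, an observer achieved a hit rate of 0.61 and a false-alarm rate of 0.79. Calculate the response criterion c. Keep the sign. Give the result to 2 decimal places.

z(H) = 0.2793
z(FA) = 0.8064
c = −½·[z(H) + z(FA)] = −0.5 × (0.2793 + 0.8064) = -0.54285

c = -0.54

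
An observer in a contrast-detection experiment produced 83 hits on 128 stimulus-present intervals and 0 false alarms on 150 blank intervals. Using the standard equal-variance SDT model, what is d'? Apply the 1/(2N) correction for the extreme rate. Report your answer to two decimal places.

The false-alarm rate is 0/150 = 0, so apply the 1/(2N) correction: FA → 1/(2·150) = 0.00333.
z(H) = z(0.64844) = 0.381
z(FA) = z(0.00333) = -2.713
d' = 0.381 − (-2.713) = 3.094

d' = 3.09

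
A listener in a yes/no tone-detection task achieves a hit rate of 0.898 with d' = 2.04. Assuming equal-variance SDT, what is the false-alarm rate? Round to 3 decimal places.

z(hit rate) = z(0.898) = 1.2702
z(FA) = z(H) − d' = 1.2702 − 2.04 = -0.7698
false-alarm rate = Φ(-0.7698) = 0.2207

false-alarm rate = 0.221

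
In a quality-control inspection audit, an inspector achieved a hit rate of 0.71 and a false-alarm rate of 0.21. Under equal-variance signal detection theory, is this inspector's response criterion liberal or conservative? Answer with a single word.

conservative

z(H) = 0.553, z(FA) = -0.806
c = −½·(z(H) + z(FA)) = 0.1265
c > 0 → conservative criterion (biased toward responding “no”).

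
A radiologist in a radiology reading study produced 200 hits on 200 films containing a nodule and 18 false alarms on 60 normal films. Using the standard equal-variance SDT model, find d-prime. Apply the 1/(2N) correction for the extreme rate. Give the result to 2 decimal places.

d-prime = 3.33

The hit rate is 200/200 = 1, so apply the 1/(2N) correction: H → 1 − 1/(2·200) = 0.99750.
z(H) = z(0.99750) = 2.807
z(FA) = z(0.30000) = -0.524
d' = 2.807 − (-0.524) = 3.331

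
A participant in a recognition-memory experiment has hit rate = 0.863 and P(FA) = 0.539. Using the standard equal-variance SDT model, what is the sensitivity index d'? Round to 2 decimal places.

d' = 1.00

z(H) = 1.0939
z(FA) = 0.0979
d' = z(H) − z(FA) = 1.0939 − 0.0979 = 0.9960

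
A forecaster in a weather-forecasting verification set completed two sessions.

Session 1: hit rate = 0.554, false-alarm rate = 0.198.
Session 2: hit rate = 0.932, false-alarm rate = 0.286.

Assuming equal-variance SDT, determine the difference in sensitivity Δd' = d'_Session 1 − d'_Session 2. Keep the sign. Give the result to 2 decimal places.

Session 1: z(0.554) = 0.136, z(0.198) = -0.849, d' = 0.985
Session 2: z(0.932) = 1.491, z(0.286) = -0.565, d' = 2.056
Δd' = d'_Session 1 − d'_Session 2 = 0.985 − 2.056 = -1.071
Session 2 has the higher sensitivity.

Δd' = -1.07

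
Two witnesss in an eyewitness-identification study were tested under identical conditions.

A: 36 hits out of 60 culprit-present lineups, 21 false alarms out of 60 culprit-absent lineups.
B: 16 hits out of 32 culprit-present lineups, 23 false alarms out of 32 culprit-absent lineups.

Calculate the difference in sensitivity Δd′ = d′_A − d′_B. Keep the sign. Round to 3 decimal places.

A: z(0.6000) = 0.2533, z(0.3500) = -0.3853, d' = 0.6386
B: z(0.5000) = 0.0000, z(0.7188) = 0.5793, d' = -0.5793
Δd' = d'_A − d'_B = 0.6386 − (-0.5793) = 1.2179
A has the higher sensitivity.

Δd′ = 1.218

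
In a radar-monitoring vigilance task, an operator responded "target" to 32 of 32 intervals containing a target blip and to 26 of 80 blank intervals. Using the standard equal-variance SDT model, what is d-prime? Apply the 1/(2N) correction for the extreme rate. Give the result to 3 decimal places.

The hit rate is 32/32 = 1, so apply the 1/(2N) correction: H → 1 − 1/(2·32) = 0.98438.
z(H) = z(0.98438) = 2.1540
z(FA) = z(0.32500) = -0.4538
d' = 2.1540 − (-0.4538) = 2.6078

d-prime = 2.608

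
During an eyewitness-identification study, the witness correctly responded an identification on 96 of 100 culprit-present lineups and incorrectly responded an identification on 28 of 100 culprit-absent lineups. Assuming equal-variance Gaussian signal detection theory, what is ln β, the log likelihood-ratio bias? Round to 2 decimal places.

ln β = -1.36

H = 96/100 = 0.9600
FA = 28/100 = 0.2800
z(H) = 1.751
z(FA) = -0.583
ln β = −½·[z(H)² − z(FA)²] = −0.5 × (3.066 − 0.340) = -1.363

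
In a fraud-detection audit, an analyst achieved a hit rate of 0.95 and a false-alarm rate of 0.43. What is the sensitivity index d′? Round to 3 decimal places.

d′ = 1.821

z(0.95) = 1.6449, z(0.43) = -0.1764
d' = z(H) − z(FA) = 1.6449 − (-0.1764) = 1.8213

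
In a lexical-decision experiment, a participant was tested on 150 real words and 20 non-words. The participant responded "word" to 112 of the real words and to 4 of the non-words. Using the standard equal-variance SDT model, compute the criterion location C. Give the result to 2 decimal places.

C = 0.09

H = 112/150 = 0.7467
FA = 4/20 = 0.2000
Φ⁻¹(0.7467) = 0.664, Φ⁻¹(0.2000) = -0.842
c = −½·[z(H) + z(FA)] = −0.5 × (0.664 + (-0.842)) = 0.089
c > 0: the participant has a conservative response bias.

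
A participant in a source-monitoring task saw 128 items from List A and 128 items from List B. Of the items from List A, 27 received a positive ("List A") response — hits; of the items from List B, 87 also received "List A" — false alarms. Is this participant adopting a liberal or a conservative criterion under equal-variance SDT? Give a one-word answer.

conservative

z(H) = -0.803, z(FA) = 0.467
c = −½·(z(H) + z(FA)) = 0.168
c > 0 → conservative criterion (biased toward responding “no”).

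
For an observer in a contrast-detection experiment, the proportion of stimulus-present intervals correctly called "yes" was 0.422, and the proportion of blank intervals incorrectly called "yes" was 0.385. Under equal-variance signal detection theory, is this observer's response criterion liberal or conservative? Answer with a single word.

conservative

z(H) = -0.197, z(FA) = -0.292
c = −½·(z(H) + z(FA)) = 0.2445
c > 0 → conservative criterion (biased toward responding “no”).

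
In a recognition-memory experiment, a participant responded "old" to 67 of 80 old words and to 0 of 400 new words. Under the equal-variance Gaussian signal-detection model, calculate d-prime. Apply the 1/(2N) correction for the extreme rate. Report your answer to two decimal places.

d-prime = 4.01

The false-alarm rate is 0/400 = 0, so apply the 1/(2N) correction: FA → 1/(2·400) = 0.00125.
z(H) = z(0.83750) = 0.984
z(FA) = z(0.00125) = -3.023
d' = 0.984 − (-3.023) = 4.007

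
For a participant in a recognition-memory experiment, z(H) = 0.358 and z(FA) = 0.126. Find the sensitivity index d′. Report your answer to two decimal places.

d' = z(H) − z(FA) = 0.358 − 0.126 = 0.232

d′ = 0.23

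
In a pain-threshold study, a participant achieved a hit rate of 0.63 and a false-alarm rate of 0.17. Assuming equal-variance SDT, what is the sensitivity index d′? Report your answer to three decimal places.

z(H) = 0.3319
z(FA) = -0.9542
d' = z(H) − z(FA) = 0.3319 − (-0.9542) = 1.2861

d′ = 1.286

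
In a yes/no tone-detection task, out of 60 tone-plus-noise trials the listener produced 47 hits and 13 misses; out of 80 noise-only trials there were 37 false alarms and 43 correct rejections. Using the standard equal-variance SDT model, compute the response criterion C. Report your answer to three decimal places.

H = 47/60 = 0.7833
FA = 37/80 = 0.4625
Φ⁻¹(0.7833) = 0.7834, Φ⁻¹(0.4625) = -0.0941
c = −½·[z(H) + z(FA)] = −0.5 × (0.7834 + (-0.0941)) = -0.34465
c < 0: the listener has a liberal response bias.

C = -0.345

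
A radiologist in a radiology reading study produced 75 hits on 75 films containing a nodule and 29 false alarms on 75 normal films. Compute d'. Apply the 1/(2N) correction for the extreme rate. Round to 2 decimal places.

d' = 2.76

The hit rate is 75/75 = 1, so apply the 1/(2N) correction: H → 1 − 1/(2·75) = 0.99333.
z(H) = z(0.99333) = 2.475
z(FA) = z(0.38667) = -0.288
d' = 2.475 − (-0.288) = 2.763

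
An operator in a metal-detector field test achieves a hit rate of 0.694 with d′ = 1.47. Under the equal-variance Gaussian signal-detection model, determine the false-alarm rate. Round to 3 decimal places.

false-alarm rate = 0.168

z(hit rate) = z(0.694) = 0.5072
z(FA) = z(H) − d' = 0.5072 − 1.47 = -0.9628
false-alarm rate = Φ(-0.9628) = 0.1678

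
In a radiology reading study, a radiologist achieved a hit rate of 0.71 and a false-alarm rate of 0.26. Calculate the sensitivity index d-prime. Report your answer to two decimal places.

d-prime = 1.20

z(H) = z(0.71) = 0.5534
z(FA) = z(0.26) = -0.6433
d' = z(H) − z(FA) = 0.5534 − (-0.6433) = 1.1967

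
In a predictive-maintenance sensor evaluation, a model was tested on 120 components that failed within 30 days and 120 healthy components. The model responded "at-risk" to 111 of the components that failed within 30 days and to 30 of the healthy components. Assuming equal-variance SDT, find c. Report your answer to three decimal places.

c = -0.383

H = 111/120 = 0.9250
FA = 30/120 = 0.2500
Φ⁻¹(H) = Φ⁻¹(0.9250) = 1.4395
Φ⁻¹(FA) = Φ⁻¹(0.2500) = -0.6745
c = −½·[z(H) + z(FA)] = −0.5 × (1.4395 + (-0.6745)) = -0.3825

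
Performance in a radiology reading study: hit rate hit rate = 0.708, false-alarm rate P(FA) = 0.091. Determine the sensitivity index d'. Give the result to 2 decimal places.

z(0.708) = 0.548, z(0.091) = -1.335
d' = z(H) − z(FA) = 0.548 − (-1.335) = 1.883

d' = 1.88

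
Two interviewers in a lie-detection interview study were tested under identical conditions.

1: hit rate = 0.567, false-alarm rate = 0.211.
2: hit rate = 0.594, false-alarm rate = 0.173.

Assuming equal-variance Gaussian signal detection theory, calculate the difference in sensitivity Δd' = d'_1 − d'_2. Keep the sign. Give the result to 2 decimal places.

Δd' = -0.21

1: z(0.567) = 0.169, z(0.211) = -0.803, d' = 0.972
2: z(0.594) = 0.238, z(0.173) = -0.942, d' = 1.180
Δd' = d'_1 − d'_2 = 0.972 − 1.180 = -0.208
2 has the higher sensitivity.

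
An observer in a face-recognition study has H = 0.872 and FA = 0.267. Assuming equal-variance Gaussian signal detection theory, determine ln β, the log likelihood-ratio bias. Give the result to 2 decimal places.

Φ⁻¹(0.872) = 1.136, Φ⁻¹(0.267) = -0.622
ln β = −½·[z(H)² − z(FA)²] = −0.5 × (1.290 − 0.387) = -0.4515

ln β = -0.45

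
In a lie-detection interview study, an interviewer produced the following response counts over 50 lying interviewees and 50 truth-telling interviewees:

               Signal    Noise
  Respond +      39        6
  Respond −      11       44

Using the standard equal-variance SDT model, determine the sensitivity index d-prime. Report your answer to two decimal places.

H = 39/50 = 0.7800
FA = 6/50 = 0.1200
z(H) = z(0.7800) = 0.7722
z(FA) = z(0.1200) = -1.1750
d' = z(H) − z(FA) = 0.7722 − (-1.1750) = 1.9472

d-prime = 1.95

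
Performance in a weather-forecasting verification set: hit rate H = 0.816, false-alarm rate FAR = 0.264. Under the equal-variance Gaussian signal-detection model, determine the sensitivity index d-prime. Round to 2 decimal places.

z(H) = 0.900
z(FA) = -0.631
d' = z(H) − z(FA) = 0.900 − (-0.631) = 1.531

d-prime = 1.53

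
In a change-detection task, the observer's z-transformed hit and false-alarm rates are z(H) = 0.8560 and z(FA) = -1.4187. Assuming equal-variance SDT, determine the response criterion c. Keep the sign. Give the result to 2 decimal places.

c = 0.28

c = −½·[z(H) + z(FA)] = −½·(0.8560 + (-1.4187)) = 0.28135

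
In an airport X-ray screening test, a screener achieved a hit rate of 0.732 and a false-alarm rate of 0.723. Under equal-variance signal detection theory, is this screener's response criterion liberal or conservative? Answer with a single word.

z(H) = 0.619, z(FA) = 0.592
c = −½·(z(H) + z(FA)) = -0.6055
c < 0 → liberal criterion (biased toward responding “yes”).

liberal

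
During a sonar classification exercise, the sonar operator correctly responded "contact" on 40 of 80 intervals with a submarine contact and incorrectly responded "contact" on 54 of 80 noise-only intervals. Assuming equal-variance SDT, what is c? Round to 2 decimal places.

H = 40/80 = 0.5000
FA = 54/80 = 0.6750
z(H) = 0.0000
z(FA) = 0.4538
c = −½·[z(H) + z(FA)] = −0.5 × (0.0000 + 0.4538) = -0.2269
c < 0: the sonar operator has a liberal response bias.

c = -0.23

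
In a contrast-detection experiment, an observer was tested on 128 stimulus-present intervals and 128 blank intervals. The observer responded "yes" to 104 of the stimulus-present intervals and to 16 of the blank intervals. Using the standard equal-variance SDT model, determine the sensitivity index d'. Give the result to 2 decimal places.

d' = 2.04

H = 104/128 = 0.8125
FA = 16/128 = 0.1250
z(H) = z(0.8125) = 0.8871
z(FA) = z(0.1250) = -1.1503
d' = z(H) − z(FA) = 0.8871 − (-1.1503) = 2.0374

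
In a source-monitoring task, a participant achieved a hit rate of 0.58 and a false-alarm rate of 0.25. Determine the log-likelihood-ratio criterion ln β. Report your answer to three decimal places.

ln β = 0.207

z(H) = 0.2019
z(FA) = -0.6745
ln β = −½·[z(H)² − z(FA)²] = −0.5 × (0.0408 − 0.4550) = 0.2071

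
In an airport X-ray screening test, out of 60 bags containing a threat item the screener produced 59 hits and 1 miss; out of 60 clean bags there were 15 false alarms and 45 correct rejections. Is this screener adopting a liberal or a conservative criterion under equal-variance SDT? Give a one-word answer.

z(H) = 2.128, z(FA) = -0.674
c = −½·(z(H) + z(FA)) = -0.727
c < 0 → liberal criterion (biased toward responding “yes”).

liberal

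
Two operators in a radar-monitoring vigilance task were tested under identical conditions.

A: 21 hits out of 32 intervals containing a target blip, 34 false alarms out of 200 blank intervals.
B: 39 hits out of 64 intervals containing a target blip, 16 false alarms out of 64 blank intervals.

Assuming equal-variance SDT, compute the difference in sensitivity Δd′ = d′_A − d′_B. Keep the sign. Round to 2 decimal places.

Δd′ = 0.40

A: z(0.6562) = 0.402, z(0.1700) = -0.954, d' = 1.356
B: z(0.6094) = 0.278, z(0.2500) = -0.674, d' = 0.952
Δd' = d'_A − d'_B = 1.356 − 0.952 = 0.404
A has the higher sensitivity.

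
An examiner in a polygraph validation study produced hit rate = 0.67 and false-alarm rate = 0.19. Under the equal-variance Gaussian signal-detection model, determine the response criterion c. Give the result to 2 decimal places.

z(H) = 0.440
z(FA) = -0.878
c = −½·[z(H) + z(FA)] = −0.5 × (0.440 + (-0.878)) = 0.219
c > 0: the examiner has a conservative response bias.

c = 0.22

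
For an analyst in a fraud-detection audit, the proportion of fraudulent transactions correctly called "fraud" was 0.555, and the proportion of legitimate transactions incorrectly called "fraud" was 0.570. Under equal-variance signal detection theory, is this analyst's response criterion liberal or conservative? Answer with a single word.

liberal

z(H) = 0.138, z(FA) = 0.176
c = −½·(z(H) + z(FA)) = -0.157
c < 0 → liberal criterion (biased toward responding “yes”).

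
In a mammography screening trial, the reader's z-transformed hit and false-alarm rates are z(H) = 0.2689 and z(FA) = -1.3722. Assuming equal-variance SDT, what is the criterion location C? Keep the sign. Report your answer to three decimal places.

c = −½·[z(H) + z(FA)] = −½·(0.2689 + (-1.3722)) = 0.55165
c > 0: the reader has a conservative response bias.

C = 0.552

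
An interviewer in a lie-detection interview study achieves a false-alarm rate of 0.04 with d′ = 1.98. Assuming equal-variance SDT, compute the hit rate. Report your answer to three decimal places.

z(false-alarm rate) = z(0.04) = -1.7507
z(H) = z(FA) + d' = -1.7507 + 1.98 = 0.2293
hit rate = Φ(0.2293) = 0.5907

hit rate = 0.591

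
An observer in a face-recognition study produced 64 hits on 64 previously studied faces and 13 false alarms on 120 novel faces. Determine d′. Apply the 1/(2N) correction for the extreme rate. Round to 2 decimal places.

The hit rate is 64/64 = 1, so apply the 1/(2N) correction: H → 1 − 1/(2·64) = 0.99219.
z(H) = z(0.99219) = 2.418
z(FA) = z(0.10833) = -1.235
d' = 2.418 − (-1.235) = 3.653

d′ = 3.65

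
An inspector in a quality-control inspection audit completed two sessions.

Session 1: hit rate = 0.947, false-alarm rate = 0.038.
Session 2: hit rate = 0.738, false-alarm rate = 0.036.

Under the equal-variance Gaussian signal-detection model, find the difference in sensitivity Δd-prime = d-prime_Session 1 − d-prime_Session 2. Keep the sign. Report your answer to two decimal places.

Δd-prime = 0.95

Session 1: z(0.947) = 1.616, z(0.038) = -1.774, d' = 3.390
Session 2: z(0.738) = 0.637, z(0.036) = -1.799, d' = 2.436
Δd' = d'_Session 1 − d'_Session 2 = 3.390 − 2.436 = 0.954
Session 1 has the higher sensitivity.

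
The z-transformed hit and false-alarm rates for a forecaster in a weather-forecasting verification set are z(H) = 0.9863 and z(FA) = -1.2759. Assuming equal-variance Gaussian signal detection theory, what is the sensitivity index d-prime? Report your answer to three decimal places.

d' = z(H) − z(FA) = 0.9863 − (-1.2759) = 2.2622

d-prime = 2.262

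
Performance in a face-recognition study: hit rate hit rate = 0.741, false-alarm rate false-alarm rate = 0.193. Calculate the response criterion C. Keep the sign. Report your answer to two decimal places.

z(H) = z(0.741) = 0.646
z(FA) = z(0.193) = -0.867
c = −½·[z(H) + z(FA)] = −0.5 × (0.646 + (-0.867)) = 0.1105
c > 0: the observer has a conservative response bias.

C = 0.11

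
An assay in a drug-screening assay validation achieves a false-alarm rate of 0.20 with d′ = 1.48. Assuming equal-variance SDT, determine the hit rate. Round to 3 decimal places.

z(false-alarm rate) = z(0.20) = -0.8416
z(H) = z(FA) + d' = -0.8416 + 1.48 = 0.6384
hit rate = Φ(0.6384) = 0.7384

hit rate = 0.738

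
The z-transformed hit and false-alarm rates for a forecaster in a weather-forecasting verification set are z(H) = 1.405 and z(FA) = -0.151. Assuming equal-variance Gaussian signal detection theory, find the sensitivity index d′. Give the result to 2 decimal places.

d' = z(H) − z(FA) = 1.405 − (-0.151) = 1.556

d′ = 1.56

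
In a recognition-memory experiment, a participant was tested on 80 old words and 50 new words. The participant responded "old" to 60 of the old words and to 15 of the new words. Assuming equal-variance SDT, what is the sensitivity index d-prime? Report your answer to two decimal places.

d-prime = 1.20

H = 60/80 = 0.7500
FA = 15/50 = 0.3000
Φ⁻¹(0.7500) = 0.674, Φ⁻¹(0.3000) = -0.524
d' = z(H) − z(FA) = 0.674 − (-0.524) = 1.198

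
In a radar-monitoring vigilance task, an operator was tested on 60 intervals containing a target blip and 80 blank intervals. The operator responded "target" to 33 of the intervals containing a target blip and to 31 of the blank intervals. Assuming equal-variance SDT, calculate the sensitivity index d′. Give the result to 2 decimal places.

H = 33/60 = 0.5500
FA = 31/80 = 0.3875
Φ⁻¹(0.5500) = 0.1257, Φ⁻¹(0.3875) = -0.2858
d' = z(H) − z(FA) = 0.1257 − (-0.2858) = 0.4115

d′ = 0.41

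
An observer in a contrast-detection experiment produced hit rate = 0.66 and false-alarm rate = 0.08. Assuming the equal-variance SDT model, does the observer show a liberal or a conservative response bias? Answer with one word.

z(H) = 0.412, z(FA) = -1.405
c = −½·(z(H) + z(FA)) = 0.4965
c > 0 → conservative criterion (biased toward responding “no”).

conservative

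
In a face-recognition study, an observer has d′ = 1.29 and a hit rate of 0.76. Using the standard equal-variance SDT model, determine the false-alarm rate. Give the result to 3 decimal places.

false-alarm rate = 0.280

z(hit rate) = z(0.76) = 0.7063
z(FA) = z(H) − d' = 0.7063 − 1.29 = -0.5837
false-alarm rate = Φ(-0.5837) = 0.2797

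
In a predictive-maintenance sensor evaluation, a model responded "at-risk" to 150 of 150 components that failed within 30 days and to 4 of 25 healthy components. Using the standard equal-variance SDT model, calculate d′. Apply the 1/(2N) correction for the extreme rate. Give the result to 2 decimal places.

d′ = 3.71

The hit rate is 150/150 = 1, so apply the 1/(2N) correction: H → 1 − 1/(2·150) = 0.99667.
z(H) = z(0.99667) = 2.713
z(FA) = z(0.16000) = -0.994
d' = 2.713 − (-0.994) = 3.707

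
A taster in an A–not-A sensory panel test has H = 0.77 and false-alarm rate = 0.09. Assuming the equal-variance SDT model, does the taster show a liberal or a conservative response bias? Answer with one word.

z(H) = 0.739, z(FA) = -1.341
c = −½·(z(H) + z(FA)) = 0.301
c > 0 → conservative criterion (biased toward responding “no”).

conservative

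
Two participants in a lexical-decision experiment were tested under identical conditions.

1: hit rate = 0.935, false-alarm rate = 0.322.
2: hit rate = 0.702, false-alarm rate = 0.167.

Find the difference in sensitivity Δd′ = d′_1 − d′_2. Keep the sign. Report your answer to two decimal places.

1: z(0.935) = 1.514, z(0.322) = -0.462, d' = 1.976
2: z(0.702) = 0.530, z(0.167) = -0.966, d' = 1.496
Δd' = d'_1 − d'_2 = 1.976 − 1.496 = 0.480
1 has the higher sensitivity.

Δd′ = 0.48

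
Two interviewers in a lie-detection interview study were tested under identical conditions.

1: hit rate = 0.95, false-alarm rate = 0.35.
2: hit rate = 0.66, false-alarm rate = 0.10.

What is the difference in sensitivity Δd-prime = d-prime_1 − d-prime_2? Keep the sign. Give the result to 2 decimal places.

Δd-prime = 0.34

1: z(0.95) = 1.645, z(0.35) = -0.385, d' = 2.030
2: z(0.66) = 0.412, z(0.10) = -1.282, d' = 1.694
Δd' = d'_1 − d'_2 = 2.030 − 1.694 = 0.336
1 has the higher sensitivity.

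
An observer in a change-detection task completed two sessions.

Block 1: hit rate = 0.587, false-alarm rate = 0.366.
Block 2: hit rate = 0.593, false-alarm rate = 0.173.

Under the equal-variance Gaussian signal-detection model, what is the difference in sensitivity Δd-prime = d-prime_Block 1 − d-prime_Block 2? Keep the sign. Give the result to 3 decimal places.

Δd-prime = -0.615

Block 1: z(0.587) = 0.2198, z(0.366) = -0.3425, d' = 0.5623
Block 2: z(0.593) = 0.2353, z(0.173) = -0.9424, d' = 1.1777
Δd' = d'_Block 1 − d'_Block 2 = 0.5623 − 1.1777 = -0.6154
Block 2 has the higher sensitivity.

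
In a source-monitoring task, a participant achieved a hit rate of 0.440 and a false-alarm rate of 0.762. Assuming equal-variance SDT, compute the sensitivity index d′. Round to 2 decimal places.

z(0.440) = -0.1510, z(0.762) = 0.7128
d' = z(H) − z(FA) = -0.1510 − 0.7128 = -0.8638

d′ = -0.86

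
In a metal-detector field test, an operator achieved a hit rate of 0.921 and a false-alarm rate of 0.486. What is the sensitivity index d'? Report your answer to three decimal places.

d' = 1.447

Φ⁻¹(H) = Φ⁻¹(0.921) = 1.4118
Φ⁻¹(FA) = Φ⁻¹(0.486) = -0.0351
d' = z(H) − z(FA) = 1.4118 − (-0.0351) = 1.4469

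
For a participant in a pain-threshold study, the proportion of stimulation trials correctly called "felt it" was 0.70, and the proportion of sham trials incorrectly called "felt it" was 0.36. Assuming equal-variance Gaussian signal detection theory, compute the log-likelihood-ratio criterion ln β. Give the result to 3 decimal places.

ln β = -0.073

Φ⁻¹(H) = Φ⁻¹(0.70) = 0.5244
Φ⁻¹(FA) = Φ⁻¹(0.36) = -0.3585
ln β = −½·[z(H)² − z(FA)²] = −0.5 × (0.2750 − 0.1285) = -0.07325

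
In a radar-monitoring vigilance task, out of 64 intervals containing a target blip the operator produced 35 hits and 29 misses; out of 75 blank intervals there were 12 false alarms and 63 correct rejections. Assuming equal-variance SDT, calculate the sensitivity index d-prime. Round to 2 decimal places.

H = 35/64 = 0.5469
FA = 12/75 = 0.1600
z(H) = 0.118
z(FA) = -0.994
d' = z(H) − z(FA) = 0.118 − (-0.994) = 1.112

d-prime = 1.11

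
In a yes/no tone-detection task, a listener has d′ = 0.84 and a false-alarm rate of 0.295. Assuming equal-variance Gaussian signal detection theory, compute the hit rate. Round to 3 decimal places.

z(false-alarm rate) = z(0.295) = -0.5388
z(H) = z(FA) + d' = -0.5388 + 0.84 = 0.3012
hit rate = Φ(0.3012) = 0.6184

hit rate = 0.618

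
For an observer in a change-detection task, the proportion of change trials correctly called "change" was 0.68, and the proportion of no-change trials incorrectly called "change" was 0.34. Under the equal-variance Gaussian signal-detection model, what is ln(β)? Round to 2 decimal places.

z(0.68) = 0.468, z(0.34) = -0.412
ln β = −½·[z(H)² − z(FA)²] = −0.5 × (0.219 − 0.170) = -0.0245

ln β = -0.02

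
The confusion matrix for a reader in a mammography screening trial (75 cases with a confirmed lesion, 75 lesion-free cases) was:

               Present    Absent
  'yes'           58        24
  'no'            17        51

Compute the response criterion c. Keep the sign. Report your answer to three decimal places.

H = 58/75 = 0.7733
FA = 24/75 = 0.3200
Φ⁻¹(H) = Φ⁻¹(0.7733) = 0.7498
Φ⁻¹(FA) = Φ⁻¹(0.3200) = -0.4677
c = −½·[z(H) + z(FA)] = −0.5 × (0.7498 + (-0.4677)) = -0.14105
c < 0: the reader has a liberal response bias.

c = -0.141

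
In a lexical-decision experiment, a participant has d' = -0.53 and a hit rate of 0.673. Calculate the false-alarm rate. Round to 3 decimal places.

z(hit rate) = z(0.673) = 0.4482
z(FA) = z(H) − d' = 0.4482 − (-0.53) = 0.9782
false-alarm rate = Φ(0.9782) = 0.8360

false-alarm rate = 0.836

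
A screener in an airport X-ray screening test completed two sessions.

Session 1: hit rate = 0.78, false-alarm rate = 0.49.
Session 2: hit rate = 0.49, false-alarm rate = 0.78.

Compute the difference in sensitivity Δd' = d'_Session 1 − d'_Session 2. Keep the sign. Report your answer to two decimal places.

Session 1: z(0.78) = 0.772, z(0.49) = -0.025, d' = 0.797
Session 2: z(0.49) = -0.025, z(0.78) = 0.772, d' = -0.797
Δd' = d'_Session 1 − d'_Session 2 = 0.797 − (-0.797) = 1.594
Session 1 has the higher sensitivity.

Δd' = 1.59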